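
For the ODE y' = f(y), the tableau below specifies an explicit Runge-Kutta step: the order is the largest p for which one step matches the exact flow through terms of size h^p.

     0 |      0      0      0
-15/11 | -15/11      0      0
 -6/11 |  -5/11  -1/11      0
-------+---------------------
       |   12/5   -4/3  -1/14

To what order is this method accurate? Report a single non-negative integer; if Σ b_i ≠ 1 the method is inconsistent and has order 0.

0

b = (12/5, -4/3, -1/14)
c = (0, -15/11, -6/11)
Ac = (0, 0, 15/121)
Σ b_i: 12/5·1 + (-4/3)·1 + (-1/14)·1 = 209/210 ≠ 1 ⇒ order 0.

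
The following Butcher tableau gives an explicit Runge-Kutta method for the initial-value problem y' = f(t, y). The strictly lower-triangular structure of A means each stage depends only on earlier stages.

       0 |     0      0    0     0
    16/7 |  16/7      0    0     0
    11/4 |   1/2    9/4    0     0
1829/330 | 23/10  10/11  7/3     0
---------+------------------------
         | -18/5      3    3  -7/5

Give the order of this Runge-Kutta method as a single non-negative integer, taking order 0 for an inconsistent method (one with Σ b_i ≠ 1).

b = (-18/5, 3, 3, -7/5)
c = (0, 16/7, 11/4, 1829/330)
Ac = (0, 0, 36/7, 7849/924)
Σ b_i: (-18/5)·1 + 3·1 + 3·1 + (-7/5)·1 = 1 ✓
b·c: 3·16/7 + 3·11/4 + (-7/5)·1829/330 = 169733/23100 ≠ 1/2 ⇒ order 1.

1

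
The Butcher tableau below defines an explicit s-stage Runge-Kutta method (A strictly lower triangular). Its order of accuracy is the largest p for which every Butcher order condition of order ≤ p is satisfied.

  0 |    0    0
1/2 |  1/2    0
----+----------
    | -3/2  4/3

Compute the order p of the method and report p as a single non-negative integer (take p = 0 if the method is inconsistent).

b = (-3/2, 4/3)
c = (0, 1/2)
Σ b_i: (-3/2)·1 + 4/3·1 = -1/6 ≠ 1 ⇒ order 0.

0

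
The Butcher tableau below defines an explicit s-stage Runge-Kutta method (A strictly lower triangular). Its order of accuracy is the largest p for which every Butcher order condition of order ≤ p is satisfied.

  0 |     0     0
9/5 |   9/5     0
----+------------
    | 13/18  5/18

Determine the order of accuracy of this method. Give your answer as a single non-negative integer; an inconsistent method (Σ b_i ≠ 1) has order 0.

b = (13/18, 5/18)
c = (0, 9/5)
Σ b_i: 13/18·1 + 5/18·1 = 1 ✓
b·c: 5/18·9/5 = 1/2 ✓; 2 stages ⇒ order 2.

2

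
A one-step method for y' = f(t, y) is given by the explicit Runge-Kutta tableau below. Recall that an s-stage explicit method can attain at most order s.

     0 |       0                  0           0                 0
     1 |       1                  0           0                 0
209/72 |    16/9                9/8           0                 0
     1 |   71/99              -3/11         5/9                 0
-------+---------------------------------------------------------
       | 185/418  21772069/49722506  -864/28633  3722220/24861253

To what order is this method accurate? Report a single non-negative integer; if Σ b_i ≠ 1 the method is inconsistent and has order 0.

3

b = (185/418, 21772069/49722506, -864/28633, 3722220/24861253)
c = (0, 1, 209/72, 1)
Ac = (0, 0, 9/8, 9551/7128)
Σ b_i: 185/418·1 + 21772069/49722506·1 + (-864/28633)·1 + 3722220/24861253·1 = 1 ✓
b·c: 21772069/49722506·1 + (-864/28633)·209/72 + 3722220/24861253·1 = 1/2 ✓
b·c²: 21772069/49722506·1 + (-864/28633)·43681/5184 + 3722220/24861253·1 = 1/3 ✓
b·Ac: (-864/28633)·9/8 + 3722220/24861253·9551/7128 = 1/6 ✓
b·c³: 21772069/49722506·1 + (-864/28633)·9129329/373248 + 3722220/24861253·1 = -65/432 ≠ 1/4 ⇒ order 3.
b·(c∘Ac): (-864/28633)·209/64 + 3722220/24861253·9551/7128 = 64/627 ≠ 1/8
b·Ac²: (-864/28633)·9/8 + 3722220/24861253·2262487/513216 = 2583247/4126032 ≠ 1/12
b·A²c: 3722220/24861253·5/8 = 4652775/49722506 ≠ 1/24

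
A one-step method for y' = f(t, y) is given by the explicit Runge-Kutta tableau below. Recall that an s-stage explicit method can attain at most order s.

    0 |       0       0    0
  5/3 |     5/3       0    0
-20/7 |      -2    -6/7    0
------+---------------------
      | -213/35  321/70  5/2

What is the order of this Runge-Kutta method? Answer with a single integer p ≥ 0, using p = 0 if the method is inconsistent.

b = (-213/35, 321/70, 5/2)
c = (0, 5/3, -20/7)
Ac = (0, 0, -10/7)
Σ b_i: (-213/35)·1 + 321/70·1 + 5/2·1 = 1 ✓
b·c: 321/70·5/3 + 5/2·(-20/7) = 1/2 ✓
b·c²: 321/70·25/9 + 5/2·400/49 = 9745/294 ≠ 1/3 ⇒ order 2.
b·Ac: 5/2·(-10/7) = -25/7 ≠ 1/6

2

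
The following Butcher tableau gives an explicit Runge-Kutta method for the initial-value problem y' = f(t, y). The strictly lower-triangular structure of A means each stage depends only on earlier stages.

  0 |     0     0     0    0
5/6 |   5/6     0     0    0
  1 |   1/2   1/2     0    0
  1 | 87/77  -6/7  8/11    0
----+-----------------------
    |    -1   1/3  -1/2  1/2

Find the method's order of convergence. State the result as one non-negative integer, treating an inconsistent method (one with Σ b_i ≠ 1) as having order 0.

b = (-1, 1/3, -1/2, 1/2)
c = (0, 5/6, 1, 1)
Ac = (0, 0, 5/12, 1/77)
Σ b_i: (-1)·1 + 1/3·1 + (-1/2)·1 + 1/2·1 = -2/3 ≠ 1 ⇒ order 0.

0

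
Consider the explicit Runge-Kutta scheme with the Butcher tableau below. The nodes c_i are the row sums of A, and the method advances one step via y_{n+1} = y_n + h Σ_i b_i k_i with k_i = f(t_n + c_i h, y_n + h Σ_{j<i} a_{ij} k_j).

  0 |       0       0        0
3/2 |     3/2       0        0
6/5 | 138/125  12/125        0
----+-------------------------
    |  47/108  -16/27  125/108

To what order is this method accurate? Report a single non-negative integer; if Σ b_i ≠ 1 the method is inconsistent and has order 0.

b = (47/108, -16/27, 125/108)
c = (0, 3/2, 6/5)
Ac = (0, 0, 18/125)
Σ b_i: 47/108·1 + (-16/27)·1 + 125/108·1 = 1 ✓
b·c: (-16/27)·3/2 + 125/108·6/5 = 1/2 ✓
b·c²: (-16/27)·9/4 + 125/108·36/25 = 1/3 ✓
b·Ac: 125/108·18/125 = 1/6 ✓; 3 stages ⇒ order 3.

3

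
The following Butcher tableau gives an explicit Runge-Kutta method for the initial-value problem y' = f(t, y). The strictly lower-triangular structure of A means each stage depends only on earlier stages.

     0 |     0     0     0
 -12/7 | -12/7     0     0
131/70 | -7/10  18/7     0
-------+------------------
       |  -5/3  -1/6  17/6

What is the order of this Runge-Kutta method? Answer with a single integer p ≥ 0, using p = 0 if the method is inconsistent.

b = (-5/3, -1/6, 17/6)
c = (0, -12/7, 131/70)
Ac = (0, 0, -216/49)
Σ b_i: (-5/3)·1 + (-1/6)·1 + 17/6·1 = 1 ✓
b·c: (-1/6)·(-12/7) + 17/6·131/70 = 2347/420 ≠ 1/2 ⇒ order 1.

1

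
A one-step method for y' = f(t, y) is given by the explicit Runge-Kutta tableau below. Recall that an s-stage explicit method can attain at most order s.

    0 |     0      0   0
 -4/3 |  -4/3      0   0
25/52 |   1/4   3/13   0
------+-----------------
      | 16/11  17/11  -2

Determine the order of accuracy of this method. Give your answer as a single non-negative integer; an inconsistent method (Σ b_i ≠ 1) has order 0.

1

b = (16/11, 17/11, -2)
c = (0, -4/3, 25/52)
Ac = (0, 0, -4/13)
Σ b_i: 16/11·1 + 17/11·1 + (-2)·1 = 1 ✓
b·c: 17/11·(-4/3) + (-2)·25/52 = -2593/858 ≠ 1/2 ⇒ order 1.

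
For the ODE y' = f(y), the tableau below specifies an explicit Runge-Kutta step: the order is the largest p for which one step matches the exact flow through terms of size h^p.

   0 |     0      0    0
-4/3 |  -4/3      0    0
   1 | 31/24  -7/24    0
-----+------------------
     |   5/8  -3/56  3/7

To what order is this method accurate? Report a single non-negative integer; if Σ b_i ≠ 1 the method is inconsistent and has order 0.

b = (5/8, -3/56, 3/7)
c = (0, -4/3, 1)
Ac = (0, 0, 7/18)
Σ b_i: 5/8·1 + (-3/56)·1 + 3/7·1 = 1 ✓
b·c: (-3/56)·(-4/3) + 3/7·1 = 1/2 ✓
b·c²: (-3/56)·16/9 + 3/7·1 = 1/3 ✓
b·Ac: 3/7·7/18 = 1/6 ✓; 3 stages ⇒ order 3.

3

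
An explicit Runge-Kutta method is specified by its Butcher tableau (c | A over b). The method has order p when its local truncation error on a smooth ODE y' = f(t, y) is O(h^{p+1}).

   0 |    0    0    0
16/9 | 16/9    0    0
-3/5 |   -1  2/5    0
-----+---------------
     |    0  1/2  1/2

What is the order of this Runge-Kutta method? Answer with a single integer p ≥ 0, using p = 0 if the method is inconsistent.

b = (0, 1/2, 1/2)
c = (0, 16/9, -3/5)
Ac = (0, 0, 32/45)
Σ b_i: 1/2·1 + 1/2·1 = 1 ✓
b·c: 1/2·16/9 + 1/2·(-3/5) = 53/90 ≠ 1/2 ⇒ order 1.

1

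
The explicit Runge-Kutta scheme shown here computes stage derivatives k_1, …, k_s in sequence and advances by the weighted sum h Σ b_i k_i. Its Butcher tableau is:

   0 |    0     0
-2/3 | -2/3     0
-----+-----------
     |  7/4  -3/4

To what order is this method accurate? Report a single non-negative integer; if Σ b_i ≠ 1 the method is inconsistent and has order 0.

2

b = (7/4, -3/4)
c = (0, -2/3)
Σ b_i: 7/4·1 + (-3/4)·1 = 1 ✓
b·c: (-3/4)·(-2/3) = 1/2 ✓; 2 stages ⇒ order 2.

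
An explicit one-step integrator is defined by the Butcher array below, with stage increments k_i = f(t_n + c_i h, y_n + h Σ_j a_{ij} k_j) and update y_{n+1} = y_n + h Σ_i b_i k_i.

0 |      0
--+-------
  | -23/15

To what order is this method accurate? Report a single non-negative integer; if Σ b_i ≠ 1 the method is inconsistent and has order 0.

b = (-23/15)
c = (0)
Σ b_i: (-23/15)·1 = -23/15 ≠ 1 ⇒ order 0.

0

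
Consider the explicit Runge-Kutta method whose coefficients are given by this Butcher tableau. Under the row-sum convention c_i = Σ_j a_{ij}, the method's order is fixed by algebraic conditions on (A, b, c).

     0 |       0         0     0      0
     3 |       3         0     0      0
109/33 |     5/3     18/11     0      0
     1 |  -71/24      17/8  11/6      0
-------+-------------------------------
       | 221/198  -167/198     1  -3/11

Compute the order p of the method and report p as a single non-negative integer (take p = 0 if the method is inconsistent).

2

b = (221/198, -167/198, 1, -3/11)
c = (0, 3, 109/33, 1)
Ac = (0, 0, 54/11, 895/72)
Σ b_i: 221/198·1 + (-167/198)·1 + 1·1 + (-3/11)·1 = 1 ✓
b·c: (-167/198)·3 + 1·109/33 + (-3/11)·1 = 1/2 ✓
b·c²: (-167/198)·9 + 1·11881/1089 + (-3/11)·1 = 6635/2178 ≠ 1/3 ⇒ order 2.
b·Ac: 1·54/11 + (-3/11)·895/72 = 401/264 ≠ 1/6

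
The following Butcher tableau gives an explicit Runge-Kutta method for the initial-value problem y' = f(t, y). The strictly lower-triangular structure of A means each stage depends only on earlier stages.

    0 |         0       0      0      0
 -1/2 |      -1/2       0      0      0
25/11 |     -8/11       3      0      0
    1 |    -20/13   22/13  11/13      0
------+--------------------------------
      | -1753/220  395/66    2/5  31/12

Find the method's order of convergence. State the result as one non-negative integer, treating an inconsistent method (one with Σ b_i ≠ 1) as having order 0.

2

b = (-1753/220, 395/66, 2/5, 31/12)
c = (0, -1/2, 25/11, 1)
Ac = (0, 0, -3/2, 14/13)
Σ b_i: (-1753/220)·1 + 395/66·1 + 2/5·1 + 31/12·1 = 1 ✓
b·c: 395/66·(-1/2) + 2/5·25/11 + 31/12·1 = 1/2 ✓
b·c²: 395/66·1/4 + 2/5·625/121 + 31/12·1 = 5949/968 ≠ 1/3 ⇒ order 2.
b·Ac: 2/5·(-3/2) + 31/12·14/13 = 851/390 ≠ 1/6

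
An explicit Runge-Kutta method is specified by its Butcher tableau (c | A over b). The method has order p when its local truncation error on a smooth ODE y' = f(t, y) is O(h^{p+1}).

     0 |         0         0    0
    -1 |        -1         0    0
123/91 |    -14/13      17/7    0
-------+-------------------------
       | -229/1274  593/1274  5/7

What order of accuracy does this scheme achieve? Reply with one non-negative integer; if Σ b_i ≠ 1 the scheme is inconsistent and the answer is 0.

b = (-229/1274, 593/1274, 5/7)
c = (0, -1, 123/91)
Ac = (0, 0, -17/7)
Σ b_i: (-229/1274)·1 + 593/1274·1 + 5/7·1 = 1 ✓
b·c: 593/1274·(-1) + 5/7·123/91 = 1/2 ✓
b·c²: 593/1274·1 + 5/7·15129/8281 = 205253/115934 ≠ 1/3 ⇒ order 2.
b·Ac: 5/7·(-17/7) = -85/49 ≠ 1/6

2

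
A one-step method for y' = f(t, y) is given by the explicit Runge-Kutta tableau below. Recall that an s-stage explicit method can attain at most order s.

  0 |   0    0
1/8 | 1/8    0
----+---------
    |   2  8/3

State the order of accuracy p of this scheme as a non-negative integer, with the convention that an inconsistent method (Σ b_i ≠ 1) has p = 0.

b = (2, 8/3)
c = (0, 1/8)
Σ b_i: 2·1 + 8/3·1 = 14/3 ≠ 1 ⇒ order 0.

0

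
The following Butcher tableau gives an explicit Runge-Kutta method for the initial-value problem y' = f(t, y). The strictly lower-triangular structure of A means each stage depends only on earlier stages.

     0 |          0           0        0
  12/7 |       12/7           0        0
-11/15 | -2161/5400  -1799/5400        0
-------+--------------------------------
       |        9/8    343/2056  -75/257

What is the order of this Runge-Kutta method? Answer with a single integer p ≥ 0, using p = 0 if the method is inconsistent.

3

b = (9/8, 343/2056, -75/257)
c = (0, 12/7, -11/15)
Ac = (0, 0, -257/450)
Σ b_i: 9/8·1 + 343/2056·1 + (-75/257)·1 = 1 ✓
b·c: 343/2056·12/7 + (-75/257)·(-11/15) = 1/2 ✓
b·c²: 343/2056·144/49 + (-75/257)·121/225 = 1/3 ✓
b·Ac: (-75/257)·(-257/450) = 1/6 ✓; 3 stages ⇒ order 3.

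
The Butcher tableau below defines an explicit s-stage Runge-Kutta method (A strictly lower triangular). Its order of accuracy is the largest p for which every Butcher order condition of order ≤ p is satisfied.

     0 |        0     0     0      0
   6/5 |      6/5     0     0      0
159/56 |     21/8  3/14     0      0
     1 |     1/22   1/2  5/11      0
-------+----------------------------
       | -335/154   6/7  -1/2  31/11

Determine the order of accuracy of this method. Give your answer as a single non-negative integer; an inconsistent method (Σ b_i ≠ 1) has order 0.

b = (-335/154, 6/7, -1/2, 31/11)
c = (0, 6/5, 159/56, 1)
Ac = (0, 0, 9/35, 5823/3080)
Σ b_i: (-335/154)·1 + 6/7·1 + (-1/2)·1 + 31/11·1 = 1 ✓
b·c: 6/7·6/5 + (-1/2)·159/56 + 31/11·1 = 14951/6160 ≠ 1/2 ⇒ order 1.

1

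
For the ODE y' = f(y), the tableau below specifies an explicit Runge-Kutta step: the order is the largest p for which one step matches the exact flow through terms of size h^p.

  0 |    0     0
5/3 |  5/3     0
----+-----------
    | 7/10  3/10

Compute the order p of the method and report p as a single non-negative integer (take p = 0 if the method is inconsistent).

2

b = (7/10, 3/10)
c = (0, 5/3)
Σ b_i: 7/10·1 + 3/10·1 = 1 ✓
b·c: 3/10·5/3 = 1/2 ✓; 2 stages ⇒ order 2.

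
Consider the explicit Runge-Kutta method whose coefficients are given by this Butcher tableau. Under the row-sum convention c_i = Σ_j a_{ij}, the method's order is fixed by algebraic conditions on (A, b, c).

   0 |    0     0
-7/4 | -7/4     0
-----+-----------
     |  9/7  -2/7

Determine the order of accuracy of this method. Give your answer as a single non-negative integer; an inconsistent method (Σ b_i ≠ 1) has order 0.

2

b = (9/7, -2/7)
c = (0, -7/4)
Σ b_i: 9/7·1 + (-2/7)·1 = 1 ✓
b·c: (-2/7)·(-7/4) = 1/2 ✓; 2 stages ⇒ order 2.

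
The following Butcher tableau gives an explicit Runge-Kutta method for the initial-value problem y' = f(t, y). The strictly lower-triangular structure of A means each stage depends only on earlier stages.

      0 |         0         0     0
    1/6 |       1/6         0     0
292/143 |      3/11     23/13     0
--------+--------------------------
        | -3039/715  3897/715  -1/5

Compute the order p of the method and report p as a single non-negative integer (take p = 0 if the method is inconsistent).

2

b = (-3039/715, 3897/715, -1/5)
c = (0, 1/6, 292/143)
Ac = (0, 0, 23/78)
Σ b_i: (-3039/715)·1 + 3897/715·1 + (-1/5)·1 = 1 ✓
b·c: 3897/715·1/6 + (-1/5)·292/143 = 1/2 ✓
b·c²: 3897/715·1/36 + (-1/5)·85264/20449 = -279137/408980 ≠ 1/3 ⇒ order 2.
b·Ac: (-1/5)·23/78 = -23/390 ≠ 1/6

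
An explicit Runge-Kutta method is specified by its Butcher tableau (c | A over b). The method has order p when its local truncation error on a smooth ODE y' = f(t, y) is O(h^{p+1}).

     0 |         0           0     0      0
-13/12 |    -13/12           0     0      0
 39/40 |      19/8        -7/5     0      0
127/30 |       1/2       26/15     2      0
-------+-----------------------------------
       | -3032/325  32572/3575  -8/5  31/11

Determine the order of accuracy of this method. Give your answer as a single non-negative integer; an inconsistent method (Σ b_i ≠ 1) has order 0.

b = (-3032/325, 32572/3575, -8/5, 31/11)
c = (0, -13/12, 39/40, 127/30)
Ac = (0, 0, 91/60, 13/180)
Σ b_i: (-3032/325)·1 + 32572/3575·1 + (-8/5)·1 + 31/11·1 = 1 ✓
b·c: 32572/3575·(-13/12) + (-8/5)·39/40 + 31/11·127/30 = 1/2 ✓
b·c²: 32572/3575·169/144 + (-8/5)·1521/1600 + 31/11·16129/900 = 537091/9000 ≠ 1/3 ⇒ order 2.
b·Ac: (-8/5)·91/60 + 31/11·13/180 = -22009/9900 ≠ 1/6

2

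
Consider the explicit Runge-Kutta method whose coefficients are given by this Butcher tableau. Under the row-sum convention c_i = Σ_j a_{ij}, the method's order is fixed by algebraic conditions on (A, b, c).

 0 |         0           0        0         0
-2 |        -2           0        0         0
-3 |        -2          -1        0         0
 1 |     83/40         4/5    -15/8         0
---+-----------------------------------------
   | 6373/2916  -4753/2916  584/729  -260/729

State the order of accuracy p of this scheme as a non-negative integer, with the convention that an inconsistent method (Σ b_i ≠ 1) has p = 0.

3

b = (6373/2916, -4753/2916, 584/729, -260/729)
c = (0, -2, -3, 1)
Ac = (0, 0, 2, 161/40)
Σ b_i: 6373/2916·1 + (-4753/2916)·1 + 584/729·1 + (-260/729)·1 = 1 ✓
b·c: (-4753/2916)·(-2) + 584/729·(-3) + (-260/729)·1 = 1/2 ✓
b·c²: (-4753/2916)·4 + 584/729·9 + (-260/729)·1 = 1/3 ✓
b·Ac: 584/729·2 + (-260/729)·161/40 = 1/6 ✓
b·c³: (-4753/2916)·(-8) + 584/729·(-27) + (-260/729)·1 = -2174/243 ≠ 1/4 ⇒ order 3.
b·(c∘Ac): 584/729·(-6) + (-260/729)·161/40 = -9101/1458 ≠ 1/8
b·Ac²: 584/729·(-4) + (-260/729)·(-547/40) = 271/162 ≠ 1/12
b·A²c: (-260/729)·(-15/4) = 325/243 ≠ 1/24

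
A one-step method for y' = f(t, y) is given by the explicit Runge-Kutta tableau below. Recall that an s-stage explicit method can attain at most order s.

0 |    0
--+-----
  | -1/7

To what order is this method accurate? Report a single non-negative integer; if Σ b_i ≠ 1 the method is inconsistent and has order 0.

0

b = (-1/7)
c = (0)
Σ b_i: (-1/7)·1 = -1/7 ≠ 1 ⇒ order 0.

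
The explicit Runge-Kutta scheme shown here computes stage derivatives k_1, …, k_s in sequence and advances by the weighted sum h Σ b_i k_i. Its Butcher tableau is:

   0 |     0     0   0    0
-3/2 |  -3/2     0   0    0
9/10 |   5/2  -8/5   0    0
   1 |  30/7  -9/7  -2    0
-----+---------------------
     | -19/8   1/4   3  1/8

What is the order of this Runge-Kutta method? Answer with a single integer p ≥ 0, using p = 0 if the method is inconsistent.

1

b = (-19/8, 1/4, 3, 1/8)
c = (0, -3/2, 9/10, 1)
Ac = (0, 0, 12/5, 9/70)
Σ b_i: (-19/8)·1 + 1/4·1 + 3·1 + 1/8·1 = 1 ✓
b·c: 1/4·(-3/2) + 3·9/10 + 1/8·1 = 49/20 ≠ 1/2 ⇒ order 1.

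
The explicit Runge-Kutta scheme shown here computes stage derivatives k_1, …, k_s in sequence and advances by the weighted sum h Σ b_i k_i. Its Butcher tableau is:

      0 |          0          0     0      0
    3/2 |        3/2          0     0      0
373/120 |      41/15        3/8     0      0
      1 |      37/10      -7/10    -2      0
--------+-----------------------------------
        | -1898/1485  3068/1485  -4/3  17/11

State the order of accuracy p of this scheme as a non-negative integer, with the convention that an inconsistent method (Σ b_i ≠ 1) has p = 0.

2

b = (-1898/1485, 3068/1485, -4/3, 17/11)
c = (0, 3/2, 373/120, 1)
Ac = (0, 0, 9/16, -109/15)
Σ b_i: (-1898/1485)·1 + 3068/1485·1 + (-4/3)·1 + 17/11·1 = 1 ✓
b·c: 3068/1485·3/2 + (-4/3)·373/120 + 17/11·1 = 1/2 ✓
b·c²: 3068/1485·9/4 + (-4/3)·139129/14400 + 17/11·1 = -794579/118800 ≠ 1/3 ⇒ order 2.
b·Ac: (-4/3)·9/16 + 17/11·(-109/15) = -7907/660 ≠ 1/6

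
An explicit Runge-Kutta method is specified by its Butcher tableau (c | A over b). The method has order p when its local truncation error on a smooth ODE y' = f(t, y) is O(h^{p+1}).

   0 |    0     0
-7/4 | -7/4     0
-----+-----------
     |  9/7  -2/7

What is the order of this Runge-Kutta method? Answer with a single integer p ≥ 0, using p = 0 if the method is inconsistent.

2

b = (9/7, -2/7)
c = (0, -7/4)
Σ b_i: 9/7·1 + (-2/7)·1 = 1 ✓
b·c: (-2/7)·(-7/4) = 1/2 ✓; 2 stages ⇒ order 2.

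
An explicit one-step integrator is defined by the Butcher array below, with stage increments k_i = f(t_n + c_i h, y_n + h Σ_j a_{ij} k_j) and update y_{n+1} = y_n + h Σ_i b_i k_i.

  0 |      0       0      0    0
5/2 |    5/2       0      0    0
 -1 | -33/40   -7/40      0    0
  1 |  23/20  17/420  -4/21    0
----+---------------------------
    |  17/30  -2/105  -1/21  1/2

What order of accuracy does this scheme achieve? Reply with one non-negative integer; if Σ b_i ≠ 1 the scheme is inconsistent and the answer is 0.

4

b = (17/30, -2/105, -1/21, 1/2)
c = (0, 5/2, -1, 1)
Ac = (0, 0, -7/16, 7/24)
Σ b_i: 17/30·1 + (-2/105)·1 + (-1/21)·1 + 1/2·1 = 1 ✓
b·c: (-2/105)·5/2 + (-1/21)·(-1) + 1/2·1 = 1/2 ✓
b·c²: (-2/105)·25/4 + (-1/21)·1 + 1/2·1 = 1/3 ✓
b·Ac: (-1/21)·(-7/16) + 1/2·7/24 = 1/6 ✓
b·c³: (-2/105)·125/8 + (-1/21)·(-1) + 1/2·1 = 1/4 ✓
b·(c∘Ac): (-1/21)·7/16 + 1/2·7/24 = 1/8 ✓
b·Ac²: (-1/21)·(-35/32) + 1/2·1/16 = 1/12 ✓
b·A²c: 1/2·1/12 = 1/24 ✓; 4 stages ⇒ order 4.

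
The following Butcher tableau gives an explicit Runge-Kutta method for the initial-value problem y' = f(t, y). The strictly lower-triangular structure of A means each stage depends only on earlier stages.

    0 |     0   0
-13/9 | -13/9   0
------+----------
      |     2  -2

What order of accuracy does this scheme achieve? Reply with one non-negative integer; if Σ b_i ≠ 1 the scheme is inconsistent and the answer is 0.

b = (2, -2)
c = (0, -13/9)
Σ b_i: 2·1 + (-2)·1 = 0 ≠ 1 ⇒ order 0.

0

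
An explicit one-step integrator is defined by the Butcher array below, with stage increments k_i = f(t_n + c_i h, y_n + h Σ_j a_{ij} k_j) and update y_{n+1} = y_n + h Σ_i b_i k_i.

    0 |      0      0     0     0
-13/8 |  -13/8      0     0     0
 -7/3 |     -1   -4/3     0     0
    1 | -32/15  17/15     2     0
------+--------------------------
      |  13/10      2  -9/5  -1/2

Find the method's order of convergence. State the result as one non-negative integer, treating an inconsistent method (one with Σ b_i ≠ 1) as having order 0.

b = (13/10, 2, -9/5, -1/2)
c = (0, -13/8, -7/3, 1)
Ac = (0, 0, 13/6, -781/120)
Σ b_i: 13/10·1 + 2·1 + (-9/5)·1 + (-1/2)·1 = 1 ✓
b·c: 2·(-13/8) + (-9/5)·(-7/3) + (-1/2)·1 = 9/20 ≠ 1/2 ⇒ order 1.

1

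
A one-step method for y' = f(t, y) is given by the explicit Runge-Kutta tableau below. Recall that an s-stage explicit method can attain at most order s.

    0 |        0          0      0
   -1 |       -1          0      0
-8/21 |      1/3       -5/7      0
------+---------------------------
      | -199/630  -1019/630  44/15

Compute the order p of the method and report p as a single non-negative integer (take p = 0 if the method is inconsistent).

b = (-199/630, -1019/630, 44/15)
c = (0, -1, -8/21)
Ac = (0, 0, 5/7)
Σ b_i: (-199/630)·1 + (-1019/630)·1 + 44/15·1 = 1 ✓
b·c: (-1019/630)·(-1) + 44/15·(-8/21) = 1/2 ✓
b·c²: (-1019/630)·1 + 44/15·64/441 = -15767/13230 ≠ 1/3 ⇒ order 2.
b·Ac: 44/15·5/7 = 44/21 ≠ 1/6

2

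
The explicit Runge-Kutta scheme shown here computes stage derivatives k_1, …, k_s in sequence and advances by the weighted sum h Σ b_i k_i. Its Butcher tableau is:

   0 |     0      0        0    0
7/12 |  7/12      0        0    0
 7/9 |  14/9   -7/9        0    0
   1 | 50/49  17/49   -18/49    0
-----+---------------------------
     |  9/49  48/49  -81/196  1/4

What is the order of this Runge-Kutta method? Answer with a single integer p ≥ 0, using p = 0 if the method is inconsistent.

4

b = (9/49, 48/49, -81/196, 1/4)
c = (0, 7/12, 7/9, 1)
Ac = (0, 0, -49/108, -1/12)
Σ b_i: 9/49·1 + 48/49·1 + (-81/196)·1 + 1/4·1 = 1 ✓
b·c: 48/49·7/12 + (-81/196)·7/9 + 1/4·1 = 1/2 ✓
b·c²: 48/49·49/144 + (-81/196)·49/81 + 1/4·1 = 1/3 ✓
b·Ac: (-81/196)·(-49/108) + 1/4·(-1/12) = 1/6 ✓
b·c³: 48/49·343/1728 + (-81/196)·343/729 + 1/4·1 = 1/4 ✓
b·(c∘Ac): (-81/196)·(-343/972) + 1/4·(-1/12) = 1/8 ✓
b·Ac²: (-81/196)·(-343/1296) + 1/4·(-5/48) = 1/12 ✓
b·A²c: 1/4·1/6 = 1/24 ✓; 4 stages ⇒ order 4.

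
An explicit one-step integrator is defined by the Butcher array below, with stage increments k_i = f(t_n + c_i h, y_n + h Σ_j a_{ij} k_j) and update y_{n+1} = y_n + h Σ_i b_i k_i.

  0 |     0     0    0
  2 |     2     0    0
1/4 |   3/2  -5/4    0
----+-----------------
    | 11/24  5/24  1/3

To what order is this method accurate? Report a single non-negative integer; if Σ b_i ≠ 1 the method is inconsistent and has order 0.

2

b = (11/24, 5/24, 1/3)
c = (0, 2, 1/4)
Ac = (0, 0, -5/2)
Σ b_i: 11/24·1 + 5/24·1 + 1/3·1 = 1 ✓
b·c: 5/24·2 + 1/3·1/4 = 1/2 ✓
b·c²: 5/24·4 + 1/3·1/16 = 41/48 ≠ 1/3 ⇒ order 2.
b·Ac: 1/3·(-5/2) = -5/6 ≠ 1/6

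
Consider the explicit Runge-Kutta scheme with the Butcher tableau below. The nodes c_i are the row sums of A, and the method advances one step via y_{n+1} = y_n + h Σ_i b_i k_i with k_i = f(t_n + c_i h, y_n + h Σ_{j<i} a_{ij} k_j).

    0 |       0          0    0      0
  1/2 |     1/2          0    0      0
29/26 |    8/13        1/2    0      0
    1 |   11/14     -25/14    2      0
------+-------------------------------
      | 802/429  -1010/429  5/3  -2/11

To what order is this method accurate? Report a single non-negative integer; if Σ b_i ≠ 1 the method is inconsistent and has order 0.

b = (802/429, -1010/429, 5/3, -2/11)
c = (0, 1/2, 29/26, 1)
Ac = (0, 0, 1/4, 487/364)
Σ b_i: 802/429·1 + (-1010/429)·1 + 5/3·1 + (-2/11)·1 = 1 ✓
b·c: (-1010/429)·1/2 + 5/3·29/26 + (-2/11)·1 = 1/2 ✓
b·c²: (-1010/429)·1/4 + 5/3·841/676 + (-2/11)·1 = 29069/22308 ≠ 1/3 ⇒ order 2.
b·Ac: 5/3·1/4 + (-2/11)·487/364 = 2083/12012 ≠ 1/6

2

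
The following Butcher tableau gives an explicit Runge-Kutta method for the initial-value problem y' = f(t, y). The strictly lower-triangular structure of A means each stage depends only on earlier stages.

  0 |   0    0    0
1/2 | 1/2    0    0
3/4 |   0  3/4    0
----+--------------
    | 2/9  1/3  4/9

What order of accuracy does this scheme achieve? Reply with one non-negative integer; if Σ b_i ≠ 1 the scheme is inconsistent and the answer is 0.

3

b = (2/9, 1/3, 4/9)
c = (0, 1/2, 3/4)
Ac = (0, 0, 3/8)
Σ b_i: 2/9·1 + 1/3·1 + 4/9·1 = 1 ✓
b·c: 1/3·1/2 + 4/9·3/4 = 1/2 ✓
b·c²: 1/3·1/4 + 4/9·9/16 = 1/3 ✓
b·Ac: 4/9·3/8 = 1/6 ✓; 3 stages ⇒ order 3.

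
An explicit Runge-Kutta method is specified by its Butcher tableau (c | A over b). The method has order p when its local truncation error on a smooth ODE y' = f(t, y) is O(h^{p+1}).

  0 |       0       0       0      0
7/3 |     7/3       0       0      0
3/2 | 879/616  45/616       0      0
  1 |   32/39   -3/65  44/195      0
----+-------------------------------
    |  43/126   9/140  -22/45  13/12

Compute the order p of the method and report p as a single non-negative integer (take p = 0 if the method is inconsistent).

b = (43/126, 9/140, -22/45, 13/12)
c = (0, 7/3, 3/2, 1)
Ac = (0, 0, 15/88, 3/13)
Σ b_i: 43/126·1 + 9/140·1 + (-22/45)·1 + 13/12·1 = 1 ✓
b·c: 9/140·7/3 + (-22/45)·3/2 + 13/12·1 = 1/2 ✓
b·c²: 9/140·49/9 + (-22/45)·9/4 + 13/12·1 = 1/3 ✓
b·Ac: (-22/45)·15/88 + 13/12·3/13 = 1/6 ✓
b·c³: 9/140·343/27 + (-22/45)·27/8 + 13/12·1 = 1/4 ✓
b·(c∘Ac): (-22/45)·45/176 + 13/12·3/13 = 1/8 ✓
b·Ac²: (-22/45)·35/88 + 13/12·10/39 = 1/12 ✓
b·A²c: 13/12·1/26 = 1/24 ✓; 4 stages ⇒ order 4.

4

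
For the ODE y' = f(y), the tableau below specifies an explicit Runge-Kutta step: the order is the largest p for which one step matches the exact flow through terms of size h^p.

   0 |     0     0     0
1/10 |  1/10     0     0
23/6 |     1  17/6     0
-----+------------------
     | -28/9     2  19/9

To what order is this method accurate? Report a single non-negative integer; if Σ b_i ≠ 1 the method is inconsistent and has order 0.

b = (-28/9, 2, 19/9)
c = (0, 1/10, 23/6)
Ac = (0, 0, 17/60)
Σ b_i: (-28/9)·1 + 2·1 + 19/9·1 = 1 ✓
b·c: 2·1/10 + 19/9·23/6 = 2239/270 ≠ 1/2 ⇒ order 1.

1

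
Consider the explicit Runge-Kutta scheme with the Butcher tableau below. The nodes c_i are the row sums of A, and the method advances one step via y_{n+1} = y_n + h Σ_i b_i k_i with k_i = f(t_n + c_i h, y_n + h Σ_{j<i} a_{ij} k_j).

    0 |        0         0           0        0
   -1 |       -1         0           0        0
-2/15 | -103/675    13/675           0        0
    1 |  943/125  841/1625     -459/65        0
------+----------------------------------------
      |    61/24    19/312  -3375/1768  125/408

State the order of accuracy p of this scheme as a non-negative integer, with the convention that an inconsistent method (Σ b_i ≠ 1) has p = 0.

4

b = (61/24, 19/312, -3375/1768, 125/408)
c = (0, -1, -2/15, 1)
Ac = (0, 0, -13/675, 53/125)
Σ b_i: 61/24·1 + 19/312·1 + (-3375/1768)·1 + 125/408·1 = 1 ✓
b·c: 19/312·(-1) + (-3375/1768)·(-2/15) + 125/408·1 = 1/2 ✓
b·c²: 19/312·1 + (-3375/1768)·4/225 + 125/408·1 = 1/3 ✓
b·Ac: (-3375/1768)·(-13/675) + 125/408·53/125 = 1/6 ✓
b·c³: 19/312·(-1) + (-3375/1768)·(-8/3375) + 125/408·1 = 1/4 ✓
b·(c∘Ac): (-3375/1768)·26/10125 + 125/408·53/125 = 1/8 ✓
b·Ac²: (-3375/1768)·13/675 + 125/408·49/125 = 1/12 ✓
b·A²c: 125/408·17/125 = 1/24 ✓; 4 stages ⇒ order 4.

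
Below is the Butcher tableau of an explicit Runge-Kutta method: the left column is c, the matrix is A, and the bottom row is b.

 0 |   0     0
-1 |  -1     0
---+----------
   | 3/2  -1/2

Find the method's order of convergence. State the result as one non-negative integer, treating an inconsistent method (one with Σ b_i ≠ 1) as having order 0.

b = (3/2, -1/2)
c = (0, -1)
Σ b_i: 3/2·1 + (-1/2)·1 = 1 ✓
b·c: (-1/2)·(-1) = 1/2 ✓; 2 stages ⇒ order 2.

2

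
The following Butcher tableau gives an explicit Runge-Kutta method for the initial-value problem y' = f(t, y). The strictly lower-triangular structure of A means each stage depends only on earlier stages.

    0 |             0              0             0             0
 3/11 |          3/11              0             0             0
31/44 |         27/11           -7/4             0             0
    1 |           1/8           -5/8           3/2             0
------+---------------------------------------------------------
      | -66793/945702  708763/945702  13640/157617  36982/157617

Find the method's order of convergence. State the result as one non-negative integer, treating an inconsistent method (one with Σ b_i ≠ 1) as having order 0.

3

b = (-66793/945702, 708763/945702, 13640/157617, 36982/157617)
c = (0, 3/11, 31/44, 1)
Ac = (0, 0, -21/44, 39/44)
Σ b_i: (-66793/945702)·1 + 708763/945702·1 + 13640/157617·1 + 36982/157617·1 = 1 ✓
b·c: 708763/945702·3/11 + 13640/157617·31/44 + 36982/157617·1 = 1/2 ✓
b·c²: 708763/945702·9/121 + 13640/157617·961/1936 + 36982/157617·1 = 1/3 ✓
b·Ac: 13640/157617·(-21/44) + 36982/157617·39/44 = 1/6 ✓
b·c³: 708763/945702·27/1331 + 13640/157617·29791/85184 + 36982/157617·1 = 42735769/152573256 ≠ 1/4 ⇒ order 3.
b·(c∘Ac): 13640/157617·(-651/1936) + 36982/157617·39/44 = 34458/192643 ≠ 1/8
b·Ac²: 13640/157617·(-63/484) + 36982/157617·2703/3872 = 1410421/9246864 ≠ 1/12
b·A²c: 36982/157617·(-63/88) = -11767/70052 ≠ 1/24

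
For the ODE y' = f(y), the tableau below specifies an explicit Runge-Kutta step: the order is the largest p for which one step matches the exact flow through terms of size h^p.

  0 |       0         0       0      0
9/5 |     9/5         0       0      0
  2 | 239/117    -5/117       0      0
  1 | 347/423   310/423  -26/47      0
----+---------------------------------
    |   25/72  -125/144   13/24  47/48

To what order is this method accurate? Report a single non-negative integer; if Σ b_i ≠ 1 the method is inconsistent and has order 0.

4

b = (25/72, -125/144, 13/24, 47/48)
c = (0, 9/5, 2, 1)
Ac = (0, 0, -1/13, 10/47)
Σ b_i: 25/72·1 + (-125/144)·1 + 13/24·1 + 47/48·1 = 1 ✓
b·c: (-125/144)·9/5 + 13/24·2 + 47/48·1 = 1/2 ✓
b·c²: (-125/144)·81/25 + 13/24·4 + 47/48·1 = 1/3 ✓
b·Ac: 13/24·(-1/13) + 47/48·10/47 = 1/6 ✓
b·c³: (-125/144)·729/125 + 13/24·8 + 47/48·1 = 1/4 ✓
b·(c∘Ac): 13/24·(-2/13) + 47/48·10/47 = 1/8 ✓
b·Ac²: 13/24·(-9/65) + 47/48·38/235 = 1/12 ✓
b·A²c: 47/48·2/47 = 1/24 ✓; 4 stages ⇒ order 4.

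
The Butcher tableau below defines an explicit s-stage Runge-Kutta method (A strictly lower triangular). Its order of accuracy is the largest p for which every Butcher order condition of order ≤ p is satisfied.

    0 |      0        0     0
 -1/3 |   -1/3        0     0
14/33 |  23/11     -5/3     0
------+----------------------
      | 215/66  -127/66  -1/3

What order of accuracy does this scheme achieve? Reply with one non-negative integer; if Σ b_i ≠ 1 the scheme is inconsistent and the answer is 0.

2

b = (215/66, -127/66, -1/3)
c = (0, -1/3, 14/33)
Ac = (0, 0, 5/9)
Σ b_i: 215/66·1 + (-127/66)·1 + (-1/3)·1 = 1 ✓
b·c: (-127/66)·(-1/3) + (-1/3)·14/33 = 1/2 ✓
b·c²: (-127/66)·1/9 + (-1/3)·196/1089 = -1789/6534 ≠ 1/3 ⇒ order 2.
b·Ac: (-1/3)·5/9 = -5/27 ≠ 1/6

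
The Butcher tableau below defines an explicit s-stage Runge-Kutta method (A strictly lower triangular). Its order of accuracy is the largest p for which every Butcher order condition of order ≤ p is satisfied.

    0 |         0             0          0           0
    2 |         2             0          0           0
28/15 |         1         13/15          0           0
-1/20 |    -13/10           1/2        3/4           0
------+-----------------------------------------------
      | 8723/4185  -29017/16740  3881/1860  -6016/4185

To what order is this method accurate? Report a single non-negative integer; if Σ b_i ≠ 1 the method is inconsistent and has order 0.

b = (8723/4185, -29017/16740, 3881/1860, -6016/4185)
c = (0, 2, 28/15, -1/20)
Ac = (0, 0, 26/15, 12/5)
Σ b_i: 8723/4185·1 + (-29017/16740)·1 + 3881/1860·1 + (-6016/4185)·1 = 1 ✓
b·c: (-29017/16740)·2 + 3881/1860·28/15 + (-6016/4185)·(-1/20) = 1/2 ✓
b·c²: (-29017/16740)·4 + 3881/1860·784/225 + (-6016/4185)·1/400 = 1/3 ✓
b·Ac: 3881/1860·26/15 + (-6016/4185)·12/5 = 1/6 ✓
b·c³: (-29017/16740)·8 + 3881/1860·21952/3375 + (-6016/4185)·(-1/8000) = -92708/313875 ≠ 1/4 ⇒ order 3.
b·(c∘Ac): 3881/1860·728/225 + (-6016/4185)·(-3/25) = 144878/20925 ≠ 1/8
b·Ac²: 3881/1860·52/15 + (-6016/4185)·346/75 = 188849/313875 ≠ 1/12
b·A²c: (-6016/4185)·13/10 = -39104/20925 ≠ 1/24

3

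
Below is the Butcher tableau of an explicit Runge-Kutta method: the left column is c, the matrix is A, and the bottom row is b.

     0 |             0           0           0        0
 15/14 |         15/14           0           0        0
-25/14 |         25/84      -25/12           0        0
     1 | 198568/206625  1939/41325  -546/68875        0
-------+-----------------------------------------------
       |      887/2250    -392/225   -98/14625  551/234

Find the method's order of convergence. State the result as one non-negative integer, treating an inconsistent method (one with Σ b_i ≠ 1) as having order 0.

b = (887/2250, -392/225, -98/14625, 551/234)
c = (0, 15/14, -25/14, 1)
Ac = (0, 0, -125/56, 71/1102)
Σ b_i: 887/2250·1 + (-392/225)·1 + (-98/14625)·1 + 551/234·1 = 1 ✓
b·c: (-392/225)·15/14 + (-98/14625)·(-25/14) + 551/234·1 = 1/2 ✓
b·c²: (-392/225)·225/196 + (-98/14625)·625/196 + 551/234·1 = 1/3 ✓
b·Ac: (-98/14625)·(-125/56) + 551/234·71/1102 = 1/6 ✓
b·c³: (-392/225)·3375/2744 + (-98/14625)·(-15625/2744) + 551/234·1 = 1/4 ✓
b·(c∘Ac): (-98/14625)·3125/784 + 551/234·71/1102 = 1/8 ✓
b·Ac²: (-98/14625)·(-1875/784) + 551/234·63/2204 = 1/12 ✓
b·A²c: 551/234·39/2204 = 1/24 ✓; 4 stages ⇒ order 4.

4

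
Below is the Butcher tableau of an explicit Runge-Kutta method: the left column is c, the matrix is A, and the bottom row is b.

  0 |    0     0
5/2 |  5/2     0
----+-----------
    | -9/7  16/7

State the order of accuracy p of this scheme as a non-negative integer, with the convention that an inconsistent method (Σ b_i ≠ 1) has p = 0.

1

b = (-9/7, 16/7)
c = (0, 5/2)
Σ b_i: (-9/7)·1 + 16/7·1 = 1 ✓
b·c: 16/7·5/2 = 40/7 ≠ 1/2 ⇒ order 1.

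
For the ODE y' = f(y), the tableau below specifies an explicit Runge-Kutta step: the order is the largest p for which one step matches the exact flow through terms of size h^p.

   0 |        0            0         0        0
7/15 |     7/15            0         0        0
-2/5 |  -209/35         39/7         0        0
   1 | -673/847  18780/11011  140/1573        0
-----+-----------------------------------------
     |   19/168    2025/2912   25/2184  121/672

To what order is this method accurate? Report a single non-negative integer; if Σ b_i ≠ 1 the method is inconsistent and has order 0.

b = (19/168, 2025/2912, 25/2184, 121/672)
c = (0, 7/15, -2/5, 1)
Ac = (0, 0, 13/5, 92/121)
Σ b_i: 19/168·1 + 2025/2912·1 + 25/2184·1 + 121/672·1 = 1 ✓
b·c: 2025/2912·7/15 + 25/2184·(-2/5) + 121/672·1 = 1/2 ✓
b·c²: 2025/2912·49/225 + 25/2184·4/25 + 121/672·1 = 1/3 ✓
b·Ac: 25/2184·13/5 + 121/672·92/121 = 1/6 ✓
b·c³: 2025/2912·343/3375 + 25/2184·(-8/125) + 121/672·1 = 1/4 ✓
b·(c∘Ac): 25/2184·(-26/25) + 121/672·92/121 = 1/8 ✓
b·Ac²: 25/2184·91/75 + 121/672·140/363 = 1/12 ✓
b·A²c: 121/672·28/121 = 1/24 ✓; 4 stages ⇒ order 4.

4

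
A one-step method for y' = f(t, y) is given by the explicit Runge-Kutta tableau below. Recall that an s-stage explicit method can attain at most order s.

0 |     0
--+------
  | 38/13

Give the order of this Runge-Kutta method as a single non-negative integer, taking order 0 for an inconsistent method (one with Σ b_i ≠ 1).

0

b = (38/13)
c = (0)
Σ b_i: 38/13·1 = 38/13 ≠ 1 ⇒ order 0.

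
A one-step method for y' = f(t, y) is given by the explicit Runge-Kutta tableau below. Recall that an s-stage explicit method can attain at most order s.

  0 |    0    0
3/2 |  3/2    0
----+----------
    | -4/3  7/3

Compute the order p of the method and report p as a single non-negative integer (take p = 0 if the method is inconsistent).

1

b = (-4/3, 7/3)
c = (0, 3/2)
Σ b_i: (-4/3)·1 + 7/3·1 = 1 ✓
b·c: 7/3·3/2 = 7/2 ≠ 1/2 ⇒ order 1.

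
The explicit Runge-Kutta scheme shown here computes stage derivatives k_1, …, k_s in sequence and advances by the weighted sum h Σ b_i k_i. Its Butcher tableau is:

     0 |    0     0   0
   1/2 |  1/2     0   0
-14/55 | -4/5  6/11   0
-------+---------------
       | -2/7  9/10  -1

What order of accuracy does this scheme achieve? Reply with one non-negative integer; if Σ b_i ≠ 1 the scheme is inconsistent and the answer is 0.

b = (-2/7, 9/10, -1)
c = (0, 1/2, -14/55)
Ac = (0, 0, 3/11)
Σ b_i: (-2/7)·1 + 9/10·1 + (-1)·1 = -27/70 ≠ 1 ⇒ order 0.

0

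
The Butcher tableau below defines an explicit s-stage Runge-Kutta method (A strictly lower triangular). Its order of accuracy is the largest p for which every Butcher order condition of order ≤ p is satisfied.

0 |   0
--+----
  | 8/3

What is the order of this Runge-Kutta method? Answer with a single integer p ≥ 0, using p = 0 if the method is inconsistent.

0

b = (8/3)
c = (0)
Σ b_i: 8/3·1 = 8/3 ≠ 1 ⇒ order 0.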